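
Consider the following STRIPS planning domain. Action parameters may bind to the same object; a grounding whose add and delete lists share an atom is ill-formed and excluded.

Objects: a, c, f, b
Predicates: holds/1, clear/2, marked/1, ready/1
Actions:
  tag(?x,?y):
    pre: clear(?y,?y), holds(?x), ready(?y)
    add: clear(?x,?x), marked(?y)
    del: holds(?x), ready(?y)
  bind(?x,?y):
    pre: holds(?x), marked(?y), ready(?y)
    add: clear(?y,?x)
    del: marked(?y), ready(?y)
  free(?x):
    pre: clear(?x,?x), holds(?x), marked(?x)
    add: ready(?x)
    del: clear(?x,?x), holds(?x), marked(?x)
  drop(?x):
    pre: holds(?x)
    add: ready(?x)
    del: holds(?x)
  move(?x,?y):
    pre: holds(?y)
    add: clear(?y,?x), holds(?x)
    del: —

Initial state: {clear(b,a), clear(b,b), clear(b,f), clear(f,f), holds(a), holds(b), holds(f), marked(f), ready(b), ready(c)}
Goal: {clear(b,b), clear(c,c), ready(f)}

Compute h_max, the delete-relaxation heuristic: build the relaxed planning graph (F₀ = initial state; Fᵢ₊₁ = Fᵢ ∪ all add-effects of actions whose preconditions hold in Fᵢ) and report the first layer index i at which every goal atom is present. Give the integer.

F0 = init (10 atoms)
F1 = F0 ∪ {clear(a,a), clear(a,b), clear(a,c), clear(a,f), clear(b,c), clear(f,a), clear(f,b), clear(f,c), holds(c), marked(b), ready(a), ready(f)}  (22 atoms)
F2 = F1 ∪ {clear(c,a), clear(c,b), clear(c,c), clear(c,f), marked(a)}  (27 atoms)
goal ⊆ F2  ⇒  h_max = 2

2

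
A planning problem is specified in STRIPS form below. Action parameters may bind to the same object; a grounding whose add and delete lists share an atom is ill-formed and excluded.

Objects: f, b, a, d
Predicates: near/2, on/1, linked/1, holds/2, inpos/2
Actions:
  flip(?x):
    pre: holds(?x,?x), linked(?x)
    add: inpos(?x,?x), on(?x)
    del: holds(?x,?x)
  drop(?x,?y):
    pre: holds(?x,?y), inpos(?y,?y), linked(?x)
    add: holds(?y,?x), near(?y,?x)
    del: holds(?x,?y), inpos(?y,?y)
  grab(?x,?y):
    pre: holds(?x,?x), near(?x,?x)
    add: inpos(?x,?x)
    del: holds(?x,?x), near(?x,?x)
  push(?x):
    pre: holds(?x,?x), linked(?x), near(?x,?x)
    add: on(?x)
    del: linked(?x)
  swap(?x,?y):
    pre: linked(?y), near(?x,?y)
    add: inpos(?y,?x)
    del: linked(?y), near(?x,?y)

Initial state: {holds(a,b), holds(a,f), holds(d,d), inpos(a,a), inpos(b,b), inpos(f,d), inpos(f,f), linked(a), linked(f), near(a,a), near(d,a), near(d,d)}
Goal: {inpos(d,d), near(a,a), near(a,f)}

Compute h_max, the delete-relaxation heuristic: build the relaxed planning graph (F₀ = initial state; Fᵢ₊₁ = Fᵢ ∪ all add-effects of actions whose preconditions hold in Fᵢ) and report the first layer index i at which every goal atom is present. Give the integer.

F0 = init (12 atoms)
F1 = F0 ∪ {holds(b,a), holds(f,a), inpos(a,d), inpos(d,d), near(b,a), near(f,a)}  (18 atoms)
F2 = F1 ∪ {inpos(a,b), inpos(a,f), near(a,f)}  (21 atoms)
goal ⊆ F2  ⇒  h_max = 2

2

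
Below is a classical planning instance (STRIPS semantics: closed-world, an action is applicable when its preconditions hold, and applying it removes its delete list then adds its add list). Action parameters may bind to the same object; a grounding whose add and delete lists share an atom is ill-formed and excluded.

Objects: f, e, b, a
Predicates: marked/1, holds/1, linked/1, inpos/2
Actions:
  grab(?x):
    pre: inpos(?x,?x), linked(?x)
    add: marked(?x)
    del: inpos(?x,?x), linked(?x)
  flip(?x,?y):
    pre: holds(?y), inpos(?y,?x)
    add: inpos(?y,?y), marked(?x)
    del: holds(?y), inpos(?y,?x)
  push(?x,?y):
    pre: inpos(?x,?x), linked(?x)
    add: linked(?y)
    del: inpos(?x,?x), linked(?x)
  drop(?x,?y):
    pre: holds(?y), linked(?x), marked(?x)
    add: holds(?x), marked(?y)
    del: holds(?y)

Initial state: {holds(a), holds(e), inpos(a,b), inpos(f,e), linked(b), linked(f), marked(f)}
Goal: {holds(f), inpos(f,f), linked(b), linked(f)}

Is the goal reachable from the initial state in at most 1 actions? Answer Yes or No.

1. drop(f,e)  →  {holds(a), holds(f), inpos(a,b), inpos(f,e), linked(b), linked(f), marked(e), marked(f)}
2. flip(e,f)  →  {holds(a), inpos(a,b), inpos(f,f), linked(b), linked(f), marked(e), marked(f)}
3. drop(f,a)  →  {holds(f), inpos(a,b), inpos(f,f), linked(b), linked(f), marked(a), marked(e), marked(f)}
optimal plan length = 3; 3 > 1

No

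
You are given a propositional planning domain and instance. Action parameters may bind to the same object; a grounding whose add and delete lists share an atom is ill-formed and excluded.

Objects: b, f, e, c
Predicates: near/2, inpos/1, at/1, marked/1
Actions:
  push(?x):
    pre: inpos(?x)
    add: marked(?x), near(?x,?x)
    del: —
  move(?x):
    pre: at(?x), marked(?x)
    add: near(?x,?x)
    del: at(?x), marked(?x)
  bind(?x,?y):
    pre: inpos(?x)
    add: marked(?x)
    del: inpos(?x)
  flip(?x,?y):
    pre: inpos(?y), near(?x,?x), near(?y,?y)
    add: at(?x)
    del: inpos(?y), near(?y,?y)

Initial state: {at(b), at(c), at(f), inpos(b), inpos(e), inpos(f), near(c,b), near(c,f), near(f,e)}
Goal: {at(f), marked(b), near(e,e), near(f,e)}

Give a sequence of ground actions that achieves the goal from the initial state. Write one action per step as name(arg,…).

push(b); push(e)

1. push(b)  →  {at(b), at(c), at(f), inpos(b), inpos(e), inpos(f), marked(b), near(b,b), near(c,b), near(c,f), near(f,e)}
2. push(e)  →  {at(b), at(c), at(f), inpos(b), inpos(e), inpos(f), marked(b), marked(e), near(b,b), near(c,b), near(c,f), near(e,e), near(f,e)}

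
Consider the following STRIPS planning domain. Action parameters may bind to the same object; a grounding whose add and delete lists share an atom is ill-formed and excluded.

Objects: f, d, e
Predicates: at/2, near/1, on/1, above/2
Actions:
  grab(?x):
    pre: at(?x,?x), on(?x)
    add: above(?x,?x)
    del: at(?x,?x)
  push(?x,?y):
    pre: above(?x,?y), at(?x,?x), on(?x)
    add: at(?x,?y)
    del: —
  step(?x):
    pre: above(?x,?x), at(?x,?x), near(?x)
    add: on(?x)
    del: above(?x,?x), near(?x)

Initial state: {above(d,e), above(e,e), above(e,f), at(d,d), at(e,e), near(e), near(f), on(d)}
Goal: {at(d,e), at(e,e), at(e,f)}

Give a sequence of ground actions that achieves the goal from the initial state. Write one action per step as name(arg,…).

push(d,e); step(e); push(e,f)

1. push(d,e)  →  {above(d,e), above(e,e), above(e,f), at(d,d), at(d,e), at(e,e), near(e), near(f), on(d)}
2. step(e)  →  {above(d,e), above(e,f), at(d,d), at(d,e), at(e,e), near(f), on(d), on(e)}
3. push(e,f)  →  {above(d,e), above(e,f), at(d,d), at(d,e), at(e,e), at(e,f), near(f), on(d), on(e)}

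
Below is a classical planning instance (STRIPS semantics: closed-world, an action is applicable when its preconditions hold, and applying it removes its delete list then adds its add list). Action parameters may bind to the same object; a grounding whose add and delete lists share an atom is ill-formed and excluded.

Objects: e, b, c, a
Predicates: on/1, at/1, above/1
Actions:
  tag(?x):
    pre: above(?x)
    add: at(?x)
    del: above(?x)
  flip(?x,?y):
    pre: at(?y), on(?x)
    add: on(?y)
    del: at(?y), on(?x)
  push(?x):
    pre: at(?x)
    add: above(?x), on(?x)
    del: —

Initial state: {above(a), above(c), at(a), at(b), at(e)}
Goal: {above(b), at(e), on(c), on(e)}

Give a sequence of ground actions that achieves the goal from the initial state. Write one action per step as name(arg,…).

tag(c); push(e); push(b); flip(b,c)

1. tag(c)  →  {above(a), at(a), at(b), at(c), at(e)}
2. push(e)  →  {above(a), above(e), at(a), at(b), at(c), at(e), on(e)}
3. push(b)  →  {above(a), above(b), above(e), at(a), at(b), at(c), at(e), on(b), on(e)}
4. flip(b,c)  →  {above(a), above(b), above(e), at(a), at(b), at(e), on(c), on(e)}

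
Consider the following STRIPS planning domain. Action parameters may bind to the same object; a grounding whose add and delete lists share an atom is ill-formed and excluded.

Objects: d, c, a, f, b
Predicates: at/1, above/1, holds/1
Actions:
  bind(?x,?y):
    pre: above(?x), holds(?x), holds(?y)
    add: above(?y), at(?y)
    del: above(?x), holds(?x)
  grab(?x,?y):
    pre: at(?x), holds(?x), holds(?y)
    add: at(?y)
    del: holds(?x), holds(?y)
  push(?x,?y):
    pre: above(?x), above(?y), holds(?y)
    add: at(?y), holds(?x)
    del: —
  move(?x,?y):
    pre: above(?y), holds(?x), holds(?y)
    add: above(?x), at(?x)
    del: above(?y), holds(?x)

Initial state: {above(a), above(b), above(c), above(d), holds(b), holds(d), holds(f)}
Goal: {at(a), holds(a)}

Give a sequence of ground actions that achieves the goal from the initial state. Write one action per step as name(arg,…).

1. push(a,d)  →  {above(a), above(b), above(c), above(d), at(d), holds(a), holds(b), holds(d), holds(f)}
2. bind(d,a)  →  {above(a), above(b), above(c), at(a), at(d), holds(a), holds(b), holds(f)}

push(a,d); bind(d,a)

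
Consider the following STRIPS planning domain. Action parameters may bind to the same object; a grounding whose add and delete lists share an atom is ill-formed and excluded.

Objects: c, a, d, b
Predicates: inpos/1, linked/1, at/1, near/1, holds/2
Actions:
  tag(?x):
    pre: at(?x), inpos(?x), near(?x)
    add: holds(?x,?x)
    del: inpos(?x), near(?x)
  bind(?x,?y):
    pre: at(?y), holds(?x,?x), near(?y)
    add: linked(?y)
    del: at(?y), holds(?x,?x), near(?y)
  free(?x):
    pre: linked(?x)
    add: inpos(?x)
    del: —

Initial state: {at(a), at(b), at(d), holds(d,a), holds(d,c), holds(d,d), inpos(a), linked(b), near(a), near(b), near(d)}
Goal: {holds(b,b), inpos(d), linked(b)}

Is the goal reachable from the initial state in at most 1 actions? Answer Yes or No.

1. bind(d,d)  →  {at(a), at(b), holds(d,a), holds(d,c), inpos(a), linked(b), linked(d), near(a), near(b)}
2. free(d)  →  {at(a), at(b), holds(d,a), holds(d,c), inpos(a), inpos(d), linked(b), linked(d), near(a), near(b)}
3. free(b)  →  {at(a), at(b), holds(d,a), holds(d,c), inpos(a), inpos(b), inpos(d), linked(b), linked(d), near(a), near(b)}
4. tag(b)  →  {at(a), at(b), holds(b,b), holds(d,a), holds(d,c), inpos(a), inpos(d), linked(b), linked(d), near(a)}
optimal plan length = 4; 4 > 1

No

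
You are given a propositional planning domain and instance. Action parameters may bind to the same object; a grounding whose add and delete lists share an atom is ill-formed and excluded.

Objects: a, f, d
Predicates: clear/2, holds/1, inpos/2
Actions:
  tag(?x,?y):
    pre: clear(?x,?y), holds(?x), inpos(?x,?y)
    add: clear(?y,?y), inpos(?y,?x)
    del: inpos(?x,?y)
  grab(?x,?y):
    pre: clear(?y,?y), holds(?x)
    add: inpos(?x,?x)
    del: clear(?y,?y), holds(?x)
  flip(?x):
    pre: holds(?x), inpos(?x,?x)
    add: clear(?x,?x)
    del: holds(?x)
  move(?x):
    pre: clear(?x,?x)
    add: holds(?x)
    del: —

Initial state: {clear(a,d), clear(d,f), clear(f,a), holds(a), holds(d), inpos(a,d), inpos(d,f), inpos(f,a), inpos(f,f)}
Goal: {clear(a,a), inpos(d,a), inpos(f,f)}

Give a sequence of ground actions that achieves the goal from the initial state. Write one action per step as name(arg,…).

tag(a,d); tag(d,f); move(f); tag(f,a)

1. tag(a,d)  →  {clear(a,d), clear(d,d), clear(d,f), clear(f,a), holds(a), holds(d), inpos(d,a), inpos(d,f), inpos(f,a), inpos(f,f)}
2. tag(d,f)  →  {clear(a,d), clear(d,d), clear(d,f), clear(f,a), clear(f,f), holds(a), holds(d), inpos(d,a), inpos(f,a), inpos(f,d), inpos(f,f)}
3. move(f)  →  {clear(a,d), clear(d,d), clear(d,f), clear(f,a), clear(f,f), holds(a), holds(d), holds(f), inpos(d,a), inpos(f,a), inpos(f,d), inpos(f,f)}
4. tag(f,a)  →  {clear(a,a), clear(a,d), clear(d,d), clear(d,f), clear(f,a), clear(f,f), holds(a), holds(d), holds(f), inpos(a,f), inpos(d,a), inpos(f,d), inpos(f,f)}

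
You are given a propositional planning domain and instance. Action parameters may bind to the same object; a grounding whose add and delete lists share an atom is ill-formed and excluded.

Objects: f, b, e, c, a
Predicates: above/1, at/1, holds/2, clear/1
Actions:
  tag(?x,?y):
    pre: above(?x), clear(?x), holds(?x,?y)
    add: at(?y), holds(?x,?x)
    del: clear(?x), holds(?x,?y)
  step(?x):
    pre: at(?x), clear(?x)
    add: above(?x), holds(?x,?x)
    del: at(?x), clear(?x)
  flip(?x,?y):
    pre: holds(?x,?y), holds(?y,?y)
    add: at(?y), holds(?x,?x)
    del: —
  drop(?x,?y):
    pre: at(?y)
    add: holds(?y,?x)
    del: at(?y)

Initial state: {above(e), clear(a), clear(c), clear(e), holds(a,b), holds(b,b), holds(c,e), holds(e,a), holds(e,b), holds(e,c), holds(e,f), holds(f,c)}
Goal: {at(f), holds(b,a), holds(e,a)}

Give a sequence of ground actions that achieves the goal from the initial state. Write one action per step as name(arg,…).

1. tag(e,f)  →  {above(e), at(f), clear(a), clear(c), holds(a,b), holds(b,b), holds(c,e), holds(e,a), holds(e,b), holds(e,c), holds(e,e), holds(f,c)}
2. flip(b,b)  →  {above(e), at(b), at(f), clear(a), clear(c), holds(a,b), holds(b,b), holds(c,e), holds(e,a), holds(e,b), holds(e,c), holds(e,e), holds(f,c)}
3. drop(a,b)  →  {above(e), at(f), clear(a), clear(c), holds(a,b), holds(b,a), holds(b,b), holds(c,e), holds(e,a), holds(e,b), holds(e,c), holds(e,e), holds(f,c)}

tag(e,f); flip(b,b); drop(a,b)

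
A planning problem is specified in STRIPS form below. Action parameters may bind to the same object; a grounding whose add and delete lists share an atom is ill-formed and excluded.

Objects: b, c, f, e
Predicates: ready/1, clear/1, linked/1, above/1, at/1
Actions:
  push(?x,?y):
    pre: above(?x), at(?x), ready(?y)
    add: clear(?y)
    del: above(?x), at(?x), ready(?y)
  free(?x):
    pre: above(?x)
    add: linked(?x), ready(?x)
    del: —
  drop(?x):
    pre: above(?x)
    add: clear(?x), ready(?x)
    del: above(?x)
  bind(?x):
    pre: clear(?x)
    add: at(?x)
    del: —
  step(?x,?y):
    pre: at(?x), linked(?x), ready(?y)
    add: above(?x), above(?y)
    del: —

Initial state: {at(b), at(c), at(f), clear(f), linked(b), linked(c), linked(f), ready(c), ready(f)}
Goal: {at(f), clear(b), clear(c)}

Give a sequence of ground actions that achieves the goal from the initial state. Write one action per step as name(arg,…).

1. step(b,c)  →  {above(b), above(c), at(b), at(c), at(f), clear(f), linked(b), linked(c), linked(f), ready(c), ready(f)}
2. push(c,c)  →  {above(b), at(b), at(f), clear(c), clear(f), linked(b), linked(c), linked(f), ready(f)}
3. drop(b)  →  {at(b), at(f), clear(b), clear(c), clear(f), linked(b), linked(c), linked(f), ready(b), ready(f)}

step(b,c); push(c,c); drop(b)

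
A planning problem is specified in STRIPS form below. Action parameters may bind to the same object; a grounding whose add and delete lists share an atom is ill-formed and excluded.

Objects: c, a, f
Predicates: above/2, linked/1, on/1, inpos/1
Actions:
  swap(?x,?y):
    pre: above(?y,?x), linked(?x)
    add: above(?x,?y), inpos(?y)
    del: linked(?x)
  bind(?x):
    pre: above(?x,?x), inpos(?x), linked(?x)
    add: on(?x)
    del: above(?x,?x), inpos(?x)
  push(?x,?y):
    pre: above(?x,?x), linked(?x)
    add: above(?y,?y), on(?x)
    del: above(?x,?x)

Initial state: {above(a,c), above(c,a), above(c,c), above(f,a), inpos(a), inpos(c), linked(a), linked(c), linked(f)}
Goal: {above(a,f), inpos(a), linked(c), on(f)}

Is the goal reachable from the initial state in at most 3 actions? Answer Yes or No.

1. swap(a,f)  →  {above(a,c), above(a,f), above(c,a), above(c,c), above(f,a), inpos(a), inpos(c), inpos(f), linked(c), linked(f)}
2. push(c,f)  →  {above(a,c), above(a,f), above(c,a), above(f,a), above(f,f), inpos(a), inpos(c), inpos(f), linked(c), linked(f), on(c)}
3. bind(f)  →  {above(a,c), above(a,f), above(c,a), above(f,a), inpos(a), inpos(c), linked(c), linked(f), on(c), on(f)}
optimal plan length = 3; 3 ≤ 3

Yes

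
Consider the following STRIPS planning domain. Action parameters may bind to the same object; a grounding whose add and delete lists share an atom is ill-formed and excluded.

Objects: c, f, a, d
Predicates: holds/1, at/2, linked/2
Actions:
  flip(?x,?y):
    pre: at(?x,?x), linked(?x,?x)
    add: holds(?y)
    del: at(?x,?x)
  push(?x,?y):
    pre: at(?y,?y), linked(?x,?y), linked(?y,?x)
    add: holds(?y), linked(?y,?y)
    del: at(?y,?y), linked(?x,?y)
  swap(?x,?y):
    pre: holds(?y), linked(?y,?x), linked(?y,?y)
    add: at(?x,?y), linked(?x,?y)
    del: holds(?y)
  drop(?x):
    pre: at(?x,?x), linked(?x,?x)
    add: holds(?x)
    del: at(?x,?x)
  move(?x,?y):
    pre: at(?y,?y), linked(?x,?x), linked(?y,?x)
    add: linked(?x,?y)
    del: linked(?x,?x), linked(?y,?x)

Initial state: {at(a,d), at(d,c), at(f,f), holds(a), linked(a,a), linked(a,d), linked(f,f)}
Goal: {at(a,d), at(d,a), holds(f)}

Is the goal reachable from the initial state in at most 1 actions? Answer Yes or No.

1. flip(f,f)  →  {at(a,d), at(d,c), holds(a), holds(f), linked(a,a), linked(a,d), linked(f,f)}
2. swap(d,a)  →  {at(a,d), at(d,a), at(d,c), holds(f), linked(a,a), linked(a,d), linked(d,a), linked(f,f)}
optimal plan length = 2; 2 > 1

No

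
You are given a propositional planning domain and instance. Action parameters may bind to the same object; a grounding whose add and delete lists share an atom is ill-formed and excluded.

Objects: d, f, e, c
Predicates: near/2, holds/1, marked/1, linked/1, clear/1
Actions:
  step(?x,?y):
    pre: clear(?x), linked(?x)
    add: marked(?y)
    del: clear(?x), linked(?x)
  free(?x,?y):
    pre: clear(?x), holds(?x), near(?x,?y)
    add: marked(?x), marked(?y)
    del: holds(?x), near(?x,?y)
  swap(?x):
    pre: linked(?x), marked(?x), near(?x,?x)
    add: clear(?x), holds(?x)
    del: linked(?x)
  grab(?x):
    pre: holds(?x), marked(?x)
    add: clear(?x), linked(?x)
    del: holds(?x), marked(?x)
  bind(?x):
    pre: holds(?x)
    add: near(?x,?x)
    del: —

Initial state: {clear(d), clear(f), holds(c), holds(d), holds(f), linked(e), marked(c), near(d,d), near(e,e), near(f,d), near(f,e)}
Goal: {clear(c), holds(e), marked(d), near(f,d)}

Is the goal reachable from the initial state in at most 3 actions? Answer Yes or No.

No

1. free(d,d)  →  {clear(d), clear(f), holds(c), holds(f), linked(e), marked(c), marked(d), near(e,e), near(f,d), near(f,e)}
2. free(f,e)  →  {clear(d), clear(f), holds(c), linked(e), marked(c), marked(d), marked(e), marked(f), near(e,e), near(f,d)}
3. swap(e)  →  {clear(d), clear(e), clear(f), holds(c), holds(e), marked(c), marked(d), marked(e), marked(f), near(e,e), near(f,d)}
4. grab(c)  →  {clear(c), clear(d), clear(e), clear(f), holds(e), linked(c), marked(d), marked(e), marked(f), near(e,e), near(f,d)}
optimal plan length = 4; 4 > 3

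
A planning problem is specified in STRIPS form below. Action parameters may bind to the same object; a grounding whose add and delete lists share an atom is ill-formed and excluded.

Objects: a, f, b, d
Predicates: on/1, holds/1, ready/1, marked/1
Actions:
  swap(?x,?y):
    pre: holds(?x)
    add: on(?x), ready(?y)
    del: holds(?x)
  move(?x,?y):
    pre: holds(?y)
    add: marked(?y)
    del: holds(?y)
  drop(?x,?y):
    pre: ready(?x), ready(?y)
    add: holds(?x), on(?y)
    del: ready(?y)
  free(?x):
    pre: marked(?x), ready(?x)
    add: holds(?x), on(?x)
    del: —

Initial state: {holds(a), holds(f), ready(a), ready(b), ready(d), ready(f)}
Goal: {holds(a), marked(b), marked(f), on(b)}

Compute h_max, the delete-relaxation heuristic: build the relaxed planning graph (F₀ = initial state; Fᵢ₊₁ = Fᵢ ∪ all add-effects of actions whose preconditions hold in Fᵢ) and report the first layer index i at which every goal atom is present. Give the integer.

F0 = init (6 atoms)
F1 = F0 ∪ {holds(b), holds(d), marked(a), marked(f), on(a), on(b), on(d), on(f)}  (14 atoms)
F2 = F1 ∪ {marked(b), marked(d)}  (16 atoms)
goal ⊆ F2  ⇒  h_max = 2

2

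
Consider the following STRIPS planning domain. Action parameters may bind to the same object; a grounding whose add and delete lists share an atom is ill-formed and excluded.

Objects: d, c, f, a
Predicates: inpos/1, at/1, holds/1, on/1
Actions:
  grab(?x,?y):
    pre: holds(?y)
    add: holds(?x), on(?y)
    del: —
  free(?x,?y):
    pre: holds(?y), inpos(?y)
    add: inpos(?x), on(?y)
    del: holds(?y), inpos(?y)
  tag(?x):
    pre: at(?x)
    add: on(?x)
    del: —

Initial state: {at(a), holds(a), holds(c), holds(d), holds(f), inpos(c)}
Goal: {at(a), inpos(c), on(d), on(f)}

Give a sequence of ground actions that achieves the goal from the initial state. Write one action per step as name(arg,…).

1. grab(d,d)  →  {at(a), holds(a), holds(c), holds(d), holds(f), inpos(c), on(d)}
2. grab(d,f)  →  {at(a), holds(a), holds(c), holds(d), holds(f), inpos(c), on(d), on(f)}

grab(d,d); grab(d,f)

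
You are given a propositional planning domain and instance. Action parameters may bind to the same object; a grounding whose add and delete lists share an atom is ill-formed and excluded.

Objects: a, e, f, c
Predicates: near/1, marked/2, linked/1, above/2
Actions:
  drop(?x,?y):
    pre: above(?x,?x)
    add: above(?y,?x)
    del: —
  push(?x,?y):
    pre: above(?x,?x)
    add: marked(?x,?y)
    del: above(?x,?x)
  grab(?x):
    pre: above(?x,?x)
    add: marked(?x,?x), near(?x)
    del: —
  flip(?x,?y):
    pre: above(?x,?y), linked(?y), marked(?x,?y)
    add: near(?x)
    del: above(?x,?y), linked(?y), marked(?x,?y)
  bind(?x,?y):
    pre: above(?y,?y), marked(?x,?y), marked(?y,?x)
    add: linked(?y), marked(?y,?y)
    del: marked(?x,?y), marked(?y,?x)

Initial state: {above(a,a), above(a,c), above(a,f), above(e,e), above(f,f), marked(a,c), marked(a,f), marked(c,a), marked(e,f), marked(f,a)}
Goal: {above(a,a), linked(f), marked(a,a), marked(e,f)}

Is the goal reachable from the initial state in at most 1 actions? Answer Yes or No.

No

1. grab(a)  →  {above(a,a), above(a,c), above(a,f), above(e,e), above(f,f), marked(a,a), marked(a,c), marked(a,f), marked(c,a), marked(e,f), marked(f,a), near(a)}
2. bind(a,f)  →  {above(a,a), above(a,c), above(a,f), above(e,e), above(f,f), linked(f), marked(a,a), marked(a,c), marked(c,a), marked(e,f), marked(f,f), near(a)}
optimal plan length = 2; 2 > 1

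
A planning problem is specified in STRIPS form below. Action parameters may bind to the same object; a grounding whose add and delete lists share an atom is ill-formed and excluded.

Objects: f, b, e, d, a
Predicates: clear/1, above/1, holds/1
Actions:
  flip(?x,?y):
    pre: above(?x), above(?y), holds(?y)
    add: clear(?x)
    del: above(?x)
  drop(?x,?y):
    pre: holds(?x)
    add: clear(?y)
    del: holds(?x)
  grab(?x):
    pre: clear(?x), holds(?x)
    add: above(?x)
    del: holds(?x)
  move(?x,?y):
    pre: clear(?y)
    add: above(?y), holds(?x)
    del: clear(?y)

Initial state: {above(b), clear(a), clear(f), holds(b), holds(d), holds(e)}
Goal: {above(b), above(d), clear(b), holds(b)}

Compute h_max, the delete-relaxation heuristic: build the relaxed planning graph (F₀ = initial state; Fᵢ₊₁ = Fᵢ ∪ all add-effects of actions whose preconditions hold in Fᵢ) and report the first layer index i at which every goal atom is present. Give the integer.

2

F0 = init (6 atoms)
F1 = F0 ∪ {above(a), above(f), clear(b), clear(d), clear(e), holds(a), holds(f)}  (13 atoms)
F2 = F1 ∪ {above(d), above(e)}  (15 atoms)
goal ⊆ F2  ⇒  h_max = 2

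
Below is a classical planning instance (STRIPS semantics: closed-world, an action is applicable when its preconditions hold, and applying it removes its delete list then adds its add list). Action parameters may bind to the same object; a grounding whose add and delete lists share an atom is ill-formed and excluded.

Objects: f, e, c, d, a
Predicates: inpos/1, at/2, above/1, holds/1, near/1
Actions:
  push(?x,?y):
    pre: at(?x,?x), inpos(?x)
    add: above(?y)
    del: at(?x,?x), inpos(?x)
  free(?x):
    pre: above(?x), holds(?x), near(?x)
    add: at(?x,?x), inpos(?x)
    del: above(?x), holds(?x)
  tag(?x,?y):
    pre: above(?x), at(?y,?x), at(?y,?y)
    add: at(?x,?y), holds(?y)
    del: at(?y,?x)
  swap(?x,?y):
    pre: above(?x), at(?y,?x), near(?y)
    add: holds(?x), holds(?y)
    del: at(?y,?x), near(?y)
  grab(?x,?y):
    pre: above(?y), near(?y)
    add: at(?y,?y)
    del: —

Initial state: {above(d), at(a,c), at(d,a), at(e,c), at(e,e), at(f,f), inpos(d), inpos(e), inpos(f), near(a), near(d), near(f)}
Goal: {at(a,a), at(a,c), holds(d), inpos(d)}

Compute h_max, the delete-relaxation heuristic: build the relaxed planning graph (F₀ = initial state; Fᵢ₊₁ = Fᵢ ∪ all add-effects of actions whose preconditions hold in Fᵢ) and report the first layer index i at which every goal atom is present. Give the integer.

2

F0 = init (12 atoms)
F1 = F0 ∪ {above(a), above(c), above(e), above(f), at(d,d)}  (17 atoms)
F2 = F1 ∪ {at(a,a), at(a,d), at(c,e), holds(a), holds(c), holds(d), holds(e), holds(f)}  (25 atoms)
goal ⊆ F2  ⇒  h_max = 2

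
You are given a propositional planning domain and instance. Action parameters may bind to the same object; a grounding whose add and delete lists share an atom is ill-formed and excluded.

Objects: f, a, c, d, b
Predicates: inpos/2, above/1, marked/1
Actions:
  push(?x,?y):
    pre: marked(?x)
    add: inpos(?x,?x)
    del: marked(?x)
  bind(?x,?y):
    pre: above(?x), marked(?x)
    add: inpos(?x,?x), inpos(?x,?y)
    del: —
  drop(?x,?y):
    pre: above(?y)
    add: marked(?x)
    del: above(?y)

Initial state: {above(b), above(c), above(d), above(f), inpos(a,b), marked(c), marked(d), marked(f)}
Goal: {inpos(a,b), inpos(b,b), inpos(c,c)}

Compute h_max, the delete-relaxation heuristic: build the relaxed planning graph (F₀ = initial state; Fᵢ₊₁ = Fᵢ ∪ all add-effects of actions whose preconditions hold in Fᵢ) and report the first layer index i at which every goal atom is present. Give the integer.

2

F0 = init (8 atoms)
F1 = F0 ∪ {inpos(c,a), inpos(c,b), inpos(c,c), inpos(c,d), inpos(c,f), inpos(d,a), inpos(d,b), inpos(d,c), inpos(d,d), inpos(d,f), inpos(f,a), inpos(f,b), inpos(f,c), inpos(f,d), inpos(f,f), marked(a), marked(b)}  (25 atoms)
F2 = F1 ∪ {inpos(a,a), inpos(b,a), inpos(b,b), inpos(b,c), inpos(b,d), inpos(b,f)}  (31 atoms)
goal ⊆ F2  ⇒  h_max = 2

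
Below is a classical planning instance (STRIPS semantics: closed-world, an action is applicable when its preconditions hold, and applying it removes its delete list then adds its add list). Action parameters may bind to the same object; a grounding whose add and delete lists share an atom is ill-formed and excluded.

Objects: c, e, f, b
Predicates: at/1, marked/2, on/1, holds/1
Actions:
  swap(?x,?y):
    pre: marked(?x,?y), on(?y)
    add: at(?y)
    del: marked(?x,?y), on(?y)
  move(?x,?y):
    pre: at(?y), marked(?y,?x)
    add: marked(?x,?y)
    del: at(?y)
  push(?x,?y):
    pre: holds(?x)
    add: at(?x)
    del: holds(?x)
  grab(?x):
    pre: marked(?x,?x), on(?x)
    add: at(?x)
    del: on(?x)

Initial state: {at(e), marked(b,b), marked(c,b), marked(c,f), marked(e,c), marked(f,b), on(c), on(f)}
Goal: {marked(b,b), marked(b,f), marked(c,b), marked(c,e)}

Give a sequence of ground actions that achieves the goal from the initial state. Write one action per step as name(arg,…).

1. swap(c,f)  →  {at(e), at(f), marked(b,b), marked(c,b), marked(e,c), marked(f,b), on(c)}
2. move(c,e)  →  {at(f), marked(b,b), marked(c,b), marked(c,e), marked(e,c), marked(f,b), on(c)}
3. move(b,f)  →  {marked(b,b), marked(b,f), marked(c,b), marked(c,e), marked(e,c), marked(f,b), on(c)}

swap(c,f); move(c,e); move(b,f)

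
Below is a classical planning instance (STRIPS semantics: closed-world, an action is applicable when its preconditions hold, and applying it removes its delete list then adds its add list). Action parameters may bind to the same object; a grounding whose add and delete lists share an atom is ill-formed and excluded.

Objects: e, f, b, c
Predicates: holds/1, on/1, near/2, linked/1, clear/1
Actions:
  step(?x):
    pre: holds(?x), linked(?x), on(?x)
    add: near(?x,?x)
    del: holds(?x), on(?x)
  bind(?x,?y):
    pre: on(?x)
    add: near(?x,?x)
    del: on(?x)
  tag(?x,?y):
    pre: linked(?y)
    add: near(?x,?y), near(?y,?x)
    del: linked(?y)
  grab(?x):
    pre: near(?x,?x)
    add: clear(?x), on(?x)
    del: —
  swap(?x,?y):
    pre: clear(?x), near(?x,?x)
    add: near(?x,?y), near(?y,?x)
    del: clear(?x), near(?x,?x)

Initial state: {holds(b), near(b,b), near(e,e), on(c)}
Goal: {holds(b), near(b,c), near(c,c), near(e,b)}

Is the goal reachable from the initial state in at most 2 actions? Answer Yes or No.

1. bind(c,e)  →  {holds(b), near(b,b), near(c,c), near(e,e)}
2. grab(e)  →  {clear(e), holds(b), near(b,b), near(c,c), near(e,e), on(e)}
3. grab(b)  →  {clear(b), clear(e), holds(b), near(b,b), near(c,c), near(e,e), on(b), on(e)}
4. swap(e,b)  →  {clear(b), holds(b), near(b,b), near(b,e), near(c,c), near(e,b), on(b), on(e)}
5. swap(b,c)  →  {holds(b), near(b,c), near(b,e), near(c,b), near(c,c), near(e,b), on(b), on(e)}
optimal plan length = 5; 5 > 2

No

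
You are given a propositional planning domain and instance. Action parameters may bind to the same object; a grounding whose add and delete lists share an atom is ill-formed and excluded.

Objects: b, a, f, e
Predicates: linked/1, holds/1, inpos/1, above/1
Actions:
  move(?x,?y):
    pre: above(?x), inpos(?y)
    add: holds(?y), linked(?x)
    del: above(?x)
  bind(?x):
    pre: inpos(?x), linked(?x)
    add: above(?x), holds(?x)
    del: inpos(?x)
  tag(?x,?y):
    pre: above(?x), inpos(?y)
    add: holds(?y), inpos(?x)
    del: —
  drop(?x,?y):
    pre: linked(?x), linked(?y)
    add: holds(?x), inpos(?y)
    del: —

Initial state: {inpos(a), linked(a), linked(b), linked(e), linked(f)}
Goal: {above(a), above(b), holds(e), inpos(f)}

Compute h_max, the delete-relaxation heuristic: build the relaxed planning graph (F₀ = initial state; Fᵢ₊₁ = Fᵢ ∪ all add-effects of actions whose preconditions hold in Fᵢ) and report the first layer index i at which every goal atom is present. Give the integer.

F0 = init (5 atoms)
F1 = F0 ∪ {above(a), holds(a), holds(b), holds(e), holds(f), inpos(b), inpos(e), inpos(f)}  (13 atoms)
F2 = F1 ∪ {above(b), above(e), above(f)}  (16 atoms)
goal ⊆ F2  ⇒  h_max = 2

2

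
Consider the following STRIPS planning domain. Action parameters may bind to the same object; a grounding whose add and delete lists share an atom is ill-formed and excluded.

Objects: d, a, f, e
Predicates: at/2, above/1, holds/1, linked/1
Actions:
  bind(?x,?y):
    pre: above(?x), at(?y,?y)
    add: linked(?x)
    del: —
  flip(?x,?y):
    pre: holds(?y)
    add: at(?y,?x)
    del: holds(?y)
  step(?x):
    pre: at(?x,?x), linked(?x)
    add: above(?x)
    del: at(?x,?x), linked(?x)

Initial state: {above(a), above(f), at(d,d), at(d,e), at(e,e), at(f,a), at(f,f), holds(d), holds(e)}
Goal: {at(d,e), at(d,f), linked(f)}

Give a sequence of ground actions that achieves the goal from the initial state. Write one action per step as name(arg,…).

bind(f,d); flip(f,d)

1. bind(f,d)  →  {above(a), above(f), at(d,d), at(d,e), at(e,e), at(f,a), at(f,f), holds(d), holds(e), linked(f)}
2. flip(f,d)  →  {above(a), above(f), at(d,d), at(d,e), at(d,f), at(e,e), at(f,a), at(f,f), holds(e), linked(f)}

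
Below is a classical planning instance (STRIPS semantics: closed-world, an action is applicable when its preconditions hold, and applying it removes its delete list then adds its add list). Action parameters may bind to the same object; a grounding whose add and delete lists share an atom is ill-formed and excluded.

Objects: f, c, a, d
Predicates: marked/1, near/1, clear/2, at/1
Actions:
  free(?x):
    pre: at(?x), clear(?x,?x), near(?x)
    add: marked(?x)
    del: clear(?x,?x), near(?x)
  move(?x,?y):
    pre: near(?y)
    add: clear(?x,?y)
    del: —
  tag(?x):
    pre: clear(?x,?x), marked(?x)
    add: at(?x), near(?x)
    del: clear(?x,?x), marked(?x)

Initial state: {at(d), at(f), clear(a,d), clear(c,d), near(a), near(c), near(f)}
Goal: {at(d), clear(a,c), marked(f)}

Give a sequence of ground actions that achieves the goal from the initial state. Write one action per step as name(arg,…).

1. move(f,f)  →  {at(d), at(f), clear(a,d), clear(c,d), clear(f,f), near(a), near(c), near(f)}
2. free(f)  →  {at(d), at(f), clear(a,d), clear(c,d), marked(f), near(a), near(c)}
3. move(a,c)  →  {at(d), at(f), clear(a,c), clear(a,d), clear(c,d), marked(f), near(a), near(c)}

move(f,f); free(f); move(a,c)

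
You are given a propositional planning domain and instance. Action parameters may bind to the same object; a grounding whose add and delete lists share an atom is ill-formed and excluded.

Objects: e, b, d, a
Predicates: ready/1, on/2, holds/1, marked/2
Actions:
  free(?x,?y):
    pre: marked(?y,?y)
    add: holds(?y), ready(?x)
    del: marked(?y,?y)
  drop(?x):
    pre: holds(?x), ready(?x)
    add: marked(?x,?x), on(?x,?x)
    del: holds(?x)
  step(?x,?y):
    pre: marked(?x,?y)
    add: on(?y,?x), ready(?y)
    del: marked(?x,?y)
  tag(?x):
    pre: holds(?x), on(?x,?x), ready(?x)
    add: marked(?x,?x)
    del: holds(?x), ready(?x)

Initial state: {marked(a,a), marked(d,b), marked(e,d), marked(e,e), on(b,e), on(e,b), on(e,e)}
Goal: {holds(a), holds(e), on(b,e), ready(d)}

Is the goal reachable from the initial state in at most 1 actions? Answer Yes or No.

No

1. free(e,e)  →  {holds(e), marked(a,a), marked(d,b), marked(e,d), on(b,e), on(e,b), on(e,e), ready(e)}
2. free(d,a)  →  {holds(a), holds(e), marked(d,b), marked(e,d), on(b,e), on(e,b), on(e,e), ready(d), ready(e)}
optimal plan length = 2; 2 > 1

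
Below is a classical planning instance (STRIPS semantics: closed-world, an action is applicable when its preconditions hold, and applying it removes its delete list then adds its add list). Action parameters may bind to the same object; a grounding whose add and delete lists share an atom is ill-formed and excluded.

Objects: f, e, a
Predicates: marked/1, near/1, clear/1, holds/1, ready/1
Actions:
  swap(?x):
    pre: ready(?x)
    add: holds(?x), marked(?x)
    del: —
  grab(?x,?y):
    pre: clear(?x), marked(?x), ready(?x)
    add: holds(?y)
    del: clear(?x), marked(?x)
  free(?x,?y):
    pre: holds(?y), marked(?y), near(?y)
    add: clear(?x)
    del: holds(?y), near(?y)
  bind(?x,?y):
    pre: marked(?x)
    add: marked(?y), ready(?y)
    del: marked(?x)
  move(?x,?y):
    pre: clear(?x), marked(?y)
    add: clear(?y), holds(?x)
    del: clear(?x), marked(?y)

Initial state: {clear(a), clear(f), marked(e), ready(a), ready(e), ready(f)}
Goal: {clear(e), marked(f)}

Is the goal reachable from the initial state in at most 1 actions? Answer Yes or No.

1. swap(f)  →  {clear(a), clear(f), holds(f), marked(e), marked(f), ready(a), ready(e), ready(f)}
2. move(f,e)  →  {clear(a), clear(e), holds(f), marked(f), ready(a), ready(e), ready(f)}
optimal plan length = 2; 2 > 1

No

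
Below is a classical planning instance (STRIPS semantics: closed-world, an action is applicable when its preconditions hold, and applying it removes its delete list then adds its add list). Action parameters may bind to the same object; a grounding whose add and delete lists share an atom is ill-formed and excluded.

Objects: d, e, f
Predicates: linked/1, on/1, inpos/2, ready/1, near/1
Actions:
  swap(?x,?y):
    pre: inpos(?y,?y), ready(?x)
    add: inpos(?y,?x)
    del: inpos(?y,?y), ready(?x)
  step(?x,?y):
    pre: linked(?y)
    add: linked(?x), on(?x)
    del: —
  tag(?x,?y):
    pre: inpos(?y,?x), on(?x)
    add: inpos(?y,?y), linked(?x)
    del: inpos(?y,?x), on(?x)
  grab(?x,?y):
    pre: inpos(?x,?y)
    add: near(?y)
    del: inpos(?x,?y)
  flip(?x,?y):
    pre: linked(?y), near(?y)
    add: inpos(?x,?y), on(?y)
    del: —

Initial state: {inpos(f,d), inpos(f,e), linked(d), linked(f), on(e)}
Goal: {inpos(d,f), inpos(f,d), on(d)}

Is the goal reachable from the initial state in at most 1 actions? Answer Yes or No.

1. step(d,d)  →  {inpos(f,d), inpos(f,e), linked(d), linked(f), on(d), on(e)}
2. tag(e,f)  →  {inpos(f,d), inpos(f,f), linked(d), linked(e), linked(f), on(d)}
3. grab(f,f)  →  {inpos(f,d), linked(d), linked(e), linked(f), near(f), on(d)}
4. flip(d,f)  →  {inpos(d,f), inpos(f,d), linked(d), linked(e), linked(f), near(f), on(d), on(f)}
optimal plan length = 4; 4 > 1

No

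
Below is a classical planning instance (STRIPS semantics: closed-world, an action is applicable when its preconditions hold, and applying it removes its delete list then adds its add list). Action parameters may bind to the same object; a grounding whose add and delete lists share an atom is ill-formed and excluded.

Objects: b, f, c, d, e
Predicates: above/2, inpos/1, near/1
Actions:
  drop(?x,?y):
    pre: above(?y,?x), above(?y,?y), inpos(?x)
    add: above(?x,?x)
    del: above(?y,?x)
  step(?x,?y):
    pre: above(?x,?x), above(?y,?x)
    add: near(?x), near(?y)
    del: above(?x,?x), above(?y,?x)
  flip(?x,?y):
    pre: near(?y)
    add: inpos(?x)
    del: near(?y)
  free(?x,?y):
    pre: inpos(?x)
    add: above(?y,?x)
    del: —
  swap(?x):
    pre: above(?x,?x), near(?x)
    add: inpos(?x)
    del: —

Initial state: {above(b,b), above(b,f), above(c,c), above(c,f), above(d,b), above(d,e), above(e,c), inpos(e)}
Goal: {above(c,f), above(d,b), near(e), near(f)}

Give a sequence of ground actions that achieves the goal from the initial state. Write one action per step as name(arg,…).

free(e,f); free(e,e); step(e,f)

1. free(e,f)  →  {above(b,b), above(b,f), above(c,c), above(c,f), above(d,b), above(d,e), above(e,c), above(f,e), inpos(e)}
2. free(e,e)  →  {above(b,b), above(b,f), above(c,c), above(c,f), above(d,b), above(d,e), above(e,c), above(e,e), above(f,e), inpos(e)}
3. step(e,f)  →  {above(b,b), above(b,f), above(c,c), above(c,f), above(d,b), above(d,e), above(e,c), inpos(e), near(e), near(f)}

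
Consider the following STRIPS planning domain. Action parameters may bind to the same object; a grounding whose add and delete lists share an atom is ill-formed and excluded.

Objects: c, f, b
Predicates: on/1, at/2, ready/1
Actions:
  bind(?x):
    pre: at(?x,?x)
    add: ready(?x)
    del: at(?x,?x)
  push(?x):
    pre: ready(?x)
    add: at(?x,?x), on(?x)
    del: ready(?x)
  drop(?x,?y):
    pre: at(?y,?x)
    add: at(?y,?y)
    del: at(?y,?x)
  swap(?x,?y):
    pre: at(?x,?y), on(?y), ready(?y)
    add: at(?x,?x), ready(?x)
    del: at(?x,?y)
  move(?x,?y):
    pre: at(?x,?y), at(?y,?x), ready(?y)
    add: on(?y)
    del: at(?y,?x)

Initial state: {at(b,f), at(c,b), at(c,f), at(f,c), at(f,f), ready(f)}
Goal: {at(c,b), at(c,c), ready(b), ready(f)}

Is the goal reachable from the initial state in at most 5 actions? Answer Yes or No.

Yes

1. drop(f,c)  →  {at(b,f), at(c,b), at(c,c), at(f,c), at(f,f), ready(f)}
2. drop(f,b)  →  {at(b,b), at(c,b), at(c,c), at(f,c), at(f,f), ready(f)}
3. bind(b)  →  {at(c,b), at(c,c), at(f,c), at(f,f), ready(b), ready(f)}
optimal plan length = 3; 3 ≤ 5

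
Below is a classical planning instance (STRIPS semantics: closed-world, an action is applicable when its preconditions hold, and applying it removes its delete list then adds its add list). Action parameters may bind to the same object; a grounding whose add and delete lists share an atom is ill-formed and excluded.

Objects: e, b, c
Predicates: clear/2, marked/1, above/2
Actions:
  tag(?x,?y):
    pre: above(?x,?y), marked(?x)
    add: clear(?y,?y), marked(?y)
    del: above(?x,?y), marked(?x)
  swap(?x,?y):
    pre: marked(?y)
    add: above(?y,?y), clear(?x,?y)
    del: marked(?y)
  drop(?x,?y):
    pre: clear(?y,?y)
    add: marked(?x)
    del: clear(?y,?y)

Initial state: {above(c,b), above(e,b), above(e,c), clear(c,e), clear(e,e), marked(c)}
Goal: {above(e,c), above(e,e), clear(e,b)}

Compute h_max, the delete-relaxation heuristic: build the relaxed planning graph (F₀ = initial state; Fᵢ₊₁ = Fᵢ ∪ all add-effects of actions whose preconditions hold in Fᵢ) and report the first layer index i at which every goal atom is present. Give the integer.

2

F0 = init (6 atoms)
F1 = F0 ∪ {above(c,c), clear(b,b), clear(b,c), clear(c,c), clear(e,c), marked(b), marked(e)}  (13 atoms)
F2 = F1 ∪ {above(b,b), above(e,e), clear(b,e), clear(c,b), clear(e,b)}  (18 atoms)
goal ⊆ F2  ⇒  h_max = 2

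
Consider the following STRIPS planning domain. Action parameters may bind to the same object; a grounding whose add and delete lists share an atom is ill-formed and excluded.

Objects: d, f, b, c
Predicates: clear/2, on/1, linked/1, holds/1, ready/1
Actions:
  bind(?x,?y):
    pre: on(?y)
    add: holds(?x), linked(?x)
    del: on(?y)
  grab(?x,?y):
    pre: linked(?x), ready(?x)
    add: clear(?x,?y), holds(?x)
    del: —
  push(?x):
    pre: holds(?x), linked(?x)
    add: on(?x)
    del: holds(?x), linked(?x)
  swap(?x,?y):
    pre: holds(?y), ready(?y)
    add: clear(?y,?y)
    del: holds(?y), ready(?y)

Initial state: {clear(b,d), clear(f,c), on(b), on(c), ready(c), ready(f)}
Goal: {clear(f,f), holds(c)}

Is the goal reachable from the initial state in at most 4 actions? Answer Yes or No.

Yes

1. bind(f,b)  →  {clear(b,d), clear(f,c), holds(f), linked(f), on(c), ready(c), ready(f)}
2. bind(c,c)  →  {clear(b,d), clear(f,c), holds(c), holds(f), linked(c), linked(f), ready(c), ready(f)}
3. grab(f,f)  →  {clear(b,d), clear(f,c), clear(f,f), holds(c), holds(f), linked(c), linked(f), ready(c), ready(f)}
optimal plan length = 3; 3 ≤ 4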